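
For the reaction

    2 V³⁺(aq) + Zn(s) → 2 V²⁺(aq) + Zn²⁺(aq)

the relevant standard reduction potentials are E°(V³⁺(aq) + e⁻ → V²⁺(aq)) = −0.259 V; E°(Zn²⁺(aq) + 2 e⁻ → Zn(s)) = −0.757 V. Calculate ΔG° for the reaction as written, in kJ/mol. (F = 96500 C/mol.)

In the reaction as written V³⁺(aq) is reduced, so the V³⁺/V²⁺ couple is the cathode and Zn²⁺/Zn is the anode.
E°cell = −0.259 − (−0.757) = +0.498 V; balancing electrons gives n = 2.
ΔG° = −nFE°cell = −(2)(96500)(+0.498) J/mol = −96.1 kJ/mol.

−96.1 kJ/mol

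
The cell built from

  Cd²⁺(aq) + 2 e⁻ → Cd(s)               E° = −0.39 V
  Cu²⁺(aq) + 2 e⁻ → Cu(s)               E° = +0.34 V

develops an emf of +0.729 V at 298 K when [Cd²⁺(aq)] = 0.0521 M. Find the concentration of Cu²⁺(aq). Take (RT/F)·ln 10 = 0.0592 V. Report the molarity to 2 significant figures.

0.048 M

With Cu²⁺/Cu at the cathode and Cd²⁺/Cd at the anode, E°cell = +0.34 − (−0.39) = +0.73 V (n = 2).
From the Nernst equation, log Q = n(E° − E)/0.0592 = 2·(+0.73 − (+0.729))/0.0592 = 0.034.
The balanced reaction is Cu²⁺(aq) + Cd(s) → Cu(s) + Cd²⁺(aq), so Q = [Cd²⁺(aq)] / [Cu²⁺(aq)].
Substituting the known concentrations and solving, log [Cu²⁺(aq)] = −1.317 and [Cu²⁺(aq)] = 0.048 M.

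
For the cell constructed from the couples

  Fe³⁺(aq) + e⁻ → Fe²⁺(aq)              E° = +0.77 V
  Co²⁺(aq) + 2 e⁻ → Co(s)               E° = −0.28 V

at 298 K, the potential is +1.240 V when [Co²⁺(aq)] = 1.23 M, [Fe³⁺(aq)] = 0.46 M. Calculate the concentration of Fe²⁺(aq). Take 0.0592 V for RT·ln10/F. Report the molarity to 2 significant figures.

With Fe³⁺/Fe²⁺ at the cathode and Co²⁺/Co at the anode, E°cell = +0.77 − (−0.28) = +1.05 V (n = 2).
From the Nernst equation, log Q = n(E° − E)/0.0592 = 2·(+1.05 − (+1.240))/0.0592 = −6.419.
For 2 Fe³⁺(aq) + Co(s) → 2 Fe²⁺(aq) + Co²⁺(aq), the reaction quotient is Q = ([Fe²⁺(aq)]^2·[Co²⁺(aq)]) / [Fe³⁺(aq)]^2.
Substituting the known concentrations and solving, log [Fe²⁺(aq)] = −3.592 and [Fe²⁺(aq)] = 0.00026 M.

0.00026 M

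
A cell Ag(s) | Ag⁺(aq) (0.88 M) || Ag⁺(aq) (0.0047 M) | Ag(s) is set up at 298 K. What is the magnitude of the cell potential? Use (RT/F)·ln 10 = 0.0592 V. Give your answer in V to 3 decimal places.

For a concentration cell E°cell = 0, since both electrodes use the same couple.
The compartment with the higher Ag⁺(aq) concentration (0.88 M) acts as the cathode; ions are reduced there and produced at the dilute (0.0047 M) anode.
With n = 1, Ecell = −(0.0592/1)·log([dilute]/[conc]) = −(0.0592/1)·log(0.0047/0.88) = +0.135 V.

0.135 V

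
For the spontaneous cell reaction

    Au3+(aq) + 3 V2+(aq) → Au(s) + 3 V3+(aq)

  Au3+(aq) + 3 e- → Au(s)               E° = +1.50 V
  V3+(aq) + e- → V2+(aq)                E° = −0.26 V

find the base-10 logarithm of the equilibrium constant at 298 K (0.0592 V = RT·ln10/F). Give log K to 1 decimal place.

The Au³⁺/Au couple is reduced (cathode); E°cell = +1.50 − (−0.26) = +1.76 V with n = 3.
At equilibrium E = 0, so log K = nE°cell / 0.0592 = (3)(+1.76) / 0.0592 = 89.2.

log K = 89.2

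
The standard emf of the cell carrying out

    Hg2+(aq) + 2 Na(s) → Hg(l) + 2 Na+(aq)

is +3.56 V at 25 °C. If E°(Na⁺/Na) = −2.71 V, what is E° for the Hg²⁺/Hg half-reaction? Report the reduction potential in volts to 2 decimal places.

In the reaction as written the Hg²⁺/Hg couple is reduced (cathode) and Na⁺/Na is oxidized (anode), so E°cell = E°(Hg²⁺/Hg) − E°(Na⁺/Na).
E°(Hg²⁺/Hg) = E°cell + E°(anode) = +3.56 + (−2.71) = +0.85 V.

+0.85 V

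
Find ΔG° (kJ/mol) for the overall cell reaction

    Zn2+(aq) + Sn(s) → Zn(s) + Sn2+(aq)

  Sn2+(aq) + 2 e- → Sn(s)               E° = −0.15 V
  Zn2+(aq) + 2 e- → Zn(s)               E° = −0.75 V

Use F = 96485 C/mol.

+116 kJ/mol

In the reaction as written Zn2+(aq) is reduced, so the Zn²⁺/Zn couple is the cathode and Sn²⁺/Sn is the anode.
E°cell = −0.75 − (−0.15) = −0.60 V; balancing electrons gives n = 2.
ΔG° = −nFE°cell = −(2)(96485)(−0.60) J/mol = +116 kJ/mol.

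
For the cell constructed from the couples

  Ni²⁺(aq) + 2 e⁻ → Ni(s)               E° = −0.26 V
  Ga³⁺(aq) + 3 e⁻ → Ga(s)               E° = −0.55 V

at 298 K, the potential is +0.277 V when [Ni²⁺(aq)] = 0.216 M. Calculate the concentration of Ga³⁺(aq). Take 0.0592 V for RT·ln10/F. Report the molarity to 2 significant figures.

Ni²⁺/Ni is the cathode (higher E°); E°cell = −0.26 − (−0.55) = +0.29 V with n = 6.
Since E = E° − (0.0592/n)·log Q, log Q = n(E° − E)/0.0592 = 1.318.
The balanced reaction is 3 Ni²⁺(aq) + 2 Ga(s) → 3 Ni(s) + 2 Ga³⁺(aq), so Q = [Ga³⁺(aq)]^2 / [Ni²⁺(aq)]^3.
Substituting the known concentrations and solving, log [Ga³⁺(aq)] = −0.339 and [Ga³⁺(aq)] = 0.46 M.

0.46 M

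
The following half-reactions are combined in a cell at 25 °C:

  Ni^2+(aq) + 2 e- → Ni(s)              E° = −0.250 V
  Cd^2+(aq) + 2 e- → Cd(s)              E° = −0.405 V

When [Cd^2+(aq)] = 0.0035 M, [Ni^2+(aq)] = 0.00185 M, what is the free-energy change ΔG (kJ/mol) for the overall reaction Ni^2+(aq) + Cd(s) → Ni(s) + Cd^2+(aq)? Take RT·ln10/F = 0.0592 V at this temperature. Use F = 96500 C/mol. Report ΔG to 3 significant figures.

−28.3 kJ/mol

E°cell = −0.250 − (−0.405) = +0.155 V; the balanced reaction transfers n = 2 electrons.
Here Q = [Cd^2+(aq)] / [Ni^2+(aq)] = 1.89 (log Q = 0.277), giving E = +0.155 − (0.0592/2)·(0.277) = +0.1468 V.
Then ΔG = −nFE = −2 × 96500 × +0.1468 J/mol = −28.3 kJ/mol.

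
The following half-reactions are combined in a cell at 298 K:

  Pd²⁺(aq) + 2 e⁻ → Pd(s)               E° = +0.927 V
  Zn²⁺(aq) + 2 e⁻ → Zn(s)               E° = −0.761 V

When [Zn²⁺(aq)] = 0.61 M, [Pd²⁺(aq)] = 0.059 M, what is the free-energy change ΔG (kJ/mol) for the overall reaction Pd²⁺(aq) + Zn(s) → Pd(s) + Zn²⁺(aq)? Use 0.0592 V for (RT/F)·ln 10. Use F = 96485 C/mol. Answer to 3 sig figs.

The standard cell potential is +0.927 − (−0.761) = +1.688 V, with n = 2 electrons in the balanced equation.
Q = [Zn²⁺(aq)] / [Pd²⁺(aq)] = 10.3, so log Q = 1.014 and E = +1.688 − (0.0592/2)(1.014) = +1.6580 V.
Finally ΔG = −nFE = −(2)(96485 C/mol)(+1.6580 V) = −320 kJ/mol.

−320 kJ/mol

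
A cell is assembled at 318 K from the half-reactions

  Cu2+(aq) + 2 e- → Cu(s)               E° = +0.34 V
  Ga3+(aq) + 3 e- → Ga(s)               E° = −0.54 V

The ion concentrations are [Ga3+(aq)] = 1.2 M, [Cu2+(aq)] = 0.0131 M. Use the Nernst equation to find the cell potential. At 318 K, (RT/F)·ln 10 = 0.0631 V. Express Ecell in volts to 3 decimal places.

Since E°(Cu²⁺/Cu) > E°(Ga³⁺/Ga), Cu²⁺/Cu serves as the cathode.
E°cell = E°cat − E°an = +0.34 − (−0.54) = +0.88 V; n = 6.
For the overall reaction 3 Cu2+(aq) + 2 Ga(s) → 3 Cu(s) + 2 Ga3+(aq), Q = [Ga3+(aq)]^2 / [Cu2+(aq)]^3 = 6.41×10^5, giving log Q = 5.807.
E = E° − (0.0631/n)·log Q = +0.88 − (0.0631/6)(5.807) = +0.819 V.

+0.819 V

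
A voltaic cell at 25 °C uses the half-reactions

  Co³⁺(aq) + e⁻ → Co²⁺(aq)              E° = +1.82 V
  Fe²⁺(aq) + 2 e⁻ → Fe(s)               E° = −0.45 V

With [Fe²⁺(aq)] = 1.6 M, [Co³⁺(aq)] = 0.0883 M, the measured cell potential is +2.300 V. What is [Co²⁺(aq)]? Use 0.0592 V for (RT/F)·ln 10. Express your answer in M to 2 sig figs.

The Co³⁺/Co²⁺ couple has the larger reduction potential, so it is the cathode: E°cell = +1.82 − (−0.45) = +2.27 V and n = 2.
From the Nernst equation, log Q = n(E° − E)/0.0592 = 2·(+2.27 − (+2.300))/0.0592 = −1.014.
The balanced reaction is 2 Co³⁺(aq) + Fe(s) → 2 Co²⁺(aq) + Fe²⁺(aq), so Q = ([Co²⁺(aq)]^2·[Fe²⁺(aq)]) / [Co³⁺(aq)]^2.
Substituting the known concentrations and solving, log [Co²⁺(aq)] = −1.663 and [Co²⁺(aq)] = 0.022 M.

0.022 M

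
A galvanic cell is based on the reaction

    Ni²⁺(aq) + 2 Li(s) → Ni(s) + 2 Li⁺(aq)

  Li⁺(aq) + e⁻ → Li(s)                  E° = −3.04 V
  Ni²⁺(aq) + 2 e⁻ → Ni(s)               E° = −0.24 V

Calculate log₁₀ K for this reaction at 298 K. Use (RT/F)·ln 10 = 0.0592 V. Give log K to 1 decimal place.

log K = 94.6

The Ni²⁺/Ni couple is reduced (cathode); E°cell = −0.24 − (−3.04) = +2.80 V with n = 2.
At equilibrium E = 0, so log K = nE°cell / 0.0592 = (2)(+2.80) / 0.0592 = 94.6.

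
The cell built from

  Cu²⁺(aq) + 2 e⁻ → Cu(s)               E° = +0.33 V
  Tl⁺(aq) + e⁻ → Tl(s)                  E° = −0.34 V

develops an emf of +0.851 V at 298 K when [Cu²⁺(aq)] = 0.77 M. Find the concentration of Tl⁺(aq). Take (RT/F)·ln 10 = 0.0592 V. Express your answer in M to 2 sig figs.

With Cu²⁺/Cu at the cathode and Tl⁺/Tl at the anode, E°cell = +0.33 − (−0.34) = +0.67 V (n = 2).
From the Nernst equation, log Q = n(E° − E)/0.0592 = 2·(+0.67 − (+0.851))/0.0592 = −6.115.
For Cu²⁺(aq) + 2 Tl(s) → Cu(s) + 2 Tl⁺(aq), the reaction quotient is Q = [Tl⁺(aq)]^2 / [Cu²⁺(aq)].
Solving for the unknown gives log [Tl⁺(aq)] = −3.114, so [Tl⁺(aq)] ≈ 0.00077 M.

0.00077 M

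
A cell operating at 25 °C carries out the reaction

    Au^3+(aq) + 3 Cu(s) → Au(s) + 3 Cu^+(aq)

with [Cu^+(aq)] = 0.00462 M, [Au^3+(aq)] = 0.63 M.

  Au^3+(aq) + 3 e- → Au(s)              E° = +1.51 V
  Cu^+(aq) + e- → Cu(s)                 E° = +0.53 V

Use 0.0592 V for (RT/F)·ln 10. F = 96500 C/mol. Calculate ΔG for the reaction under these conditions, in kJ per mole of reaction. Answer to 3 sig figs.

The standard cell potential is +1.51 − (+0.53) = +0.98 V, with n = 3 electrons in the balanced equation.
Here Q = [Cu^+(aq)]^3 / [Au^3+(aq)] = 1.57×10^−7 (log Q = −6.805), giving E = +0.98 − (0.0592/3)·(−6.805) = +1.1143 V.
Then ΔG = −nFE = −3 × 96500 × +1.1143 J/mol = −323 kJ/mol.

−323 kJ/mol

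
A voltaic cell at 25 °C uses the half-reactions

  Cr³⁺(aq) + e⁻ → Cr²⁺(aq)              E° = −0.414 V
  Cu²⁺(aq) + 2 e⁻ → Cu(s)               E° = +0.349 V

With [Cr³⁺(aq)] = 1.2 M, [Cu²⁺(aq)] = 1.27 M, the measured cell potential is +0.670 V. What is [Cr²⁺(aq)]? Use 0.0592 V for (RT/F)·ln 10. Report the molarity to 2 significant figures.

Cu²⁺/Cu is the cathode (higher E°); E°cell = +0.349 − (−0.414) = +0.763 V with n = 2.
Rearranging E = E° − (0.0592/n)·log Q gives log Q = 2(+0.763 − (+0.670))/0.0592 = 3.142.
For Cu²⁺(aq) + 2 Cr²⁺(aq) → Cu(s) + 2 Cr³⁺(aq), the reaction quotient is Q = [Cr³⁺(aq)]^2 / ([Cu²⁺(aq)]·[Cr²⁺(aq)]^2).
Solving for the unknown gives log [Cr²⁺(aq)] = −1.544, so [Cr²⁺(aq)] ≈ 0.029 M.

0.029 M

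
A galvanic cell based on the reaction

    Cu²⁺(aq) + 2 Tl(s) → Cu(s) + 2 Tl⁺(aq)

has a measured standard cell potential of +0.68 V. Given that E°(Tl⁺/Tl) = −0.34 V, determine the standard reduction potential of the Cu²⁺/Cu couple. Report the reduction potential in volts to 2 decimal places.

+0.34 V

In the reaction as written the Cu²⁺/Cu couple is reduced (cathode) and Tl⁺/Tl is oxidized (anode), so E°cell = E°(Cu²⁺/Cu) − E°(Tl⁺/Tl).
E°(Cu²⁺/Cu) = E°cell + E°(anode) = +0.68 + (−0.34) = +0.34 V.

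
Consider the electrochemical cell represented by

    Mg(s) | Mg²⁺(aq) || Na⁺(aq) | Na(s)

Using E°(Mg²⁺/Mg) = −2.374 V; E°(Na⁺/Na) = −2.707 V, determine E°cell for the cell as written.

By convention the left-hand electrode in cell notation is the anode (oxidation) and the right-hand electrode is the cathode (reduction).
E°cell = E°(right) − E°(left) = −2.707 − (−2.374) = −0.333 V.
The negative sign shows that, as written, the cell would require an external voltage to drive the reaction.

−0.333 V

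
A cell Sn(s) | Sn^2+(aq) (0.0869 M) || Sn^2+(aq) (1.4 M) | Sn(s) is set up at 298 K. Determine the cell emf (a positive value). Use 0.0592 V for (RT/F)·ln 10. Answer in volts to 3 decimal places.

For a concentration cell E°cell = 0, since both electrodes use the same couple.
The compartment with the higher Sn^2+(aq) concentration (1.4 M) acts as the cathode; ions are reduced there and produced at the dilute (0.0869 M) anode.
With n = 2, Ecell = −(0.0592/2)·log([dilute]/[conc]) = −(0.0592/2)·log(0.0869/1.4) = +0.036 V.

0.036 V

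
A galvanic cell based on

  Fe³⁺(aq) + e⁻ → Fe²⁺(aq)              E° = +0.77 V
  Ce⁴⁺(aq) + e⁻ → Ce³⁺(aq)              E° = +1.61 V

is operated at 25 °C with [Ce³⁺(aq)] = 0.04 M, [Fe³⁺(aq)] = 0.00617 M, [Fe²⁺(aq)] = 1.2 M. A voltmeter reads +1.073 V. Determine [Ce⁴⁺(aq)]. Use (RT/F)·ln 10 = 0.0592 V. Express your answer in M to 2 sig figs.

1.8 M

The Ce⁴⁺/Ce³⁺ couple has the larger reduction potential, so it is the cathode: E°cell = +1.61 − (+0.77) = +0.84 V and n = 1.
Rearranging E = E° − (0.0592/n)·log Q gives log Q = 1(+0.84 − (+1.073))/0.0592 = −3.936.
For Ce⁴⁺(aq) + Fe²⁺(aq) → Ce³⁺(aq) + Fe³⁺(aq), the reaction quotient is Q = ([Ce³⁺(aq)]·[Fe³⁺(aq)]) / ([Ce⁴⁺(aq)]·[Fe²⁺(aq)]).
Substituting the known concentrations and solving, log [Ce⁴⁺(aq)] = 0.249 and [Ce⁴⁺(aq)] = 1.8 M.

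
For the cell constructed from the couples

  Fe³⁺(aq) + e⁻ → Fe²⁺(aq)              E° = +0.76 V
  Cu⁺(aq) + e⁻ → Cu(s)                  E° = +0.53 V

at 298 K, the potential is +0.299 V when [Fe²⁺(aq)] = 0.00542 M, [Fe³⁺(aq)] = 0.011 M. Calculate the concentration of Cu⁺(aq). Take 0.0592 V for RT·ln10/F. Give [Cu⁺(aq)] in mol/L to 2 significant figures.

0.14 M

The Fe³⁺/Fe²⁺ couple has the larger reduction potential, so it is the cathode: E°cell = +0.76 − (+0.53) = +0.23 V and n = 1.
Since E = E° − (0.0592/n)·log Q, log Q = n(E° − E)/0.0592 = −1.166.
The balanced reaction is Fe³⁺(aq) + Cu(s) → Fe²⁺(aq) + Cu⁺(aq), so Q = ([Fe²⁺(aq)]·[Cu⁺(aq)]) / [Fe³⁺(aq)].
Solving for the unknown gives log [Cu⁺(aq)] = −0.859, so [Cu⁺(aq)] ≈ 0.14 M.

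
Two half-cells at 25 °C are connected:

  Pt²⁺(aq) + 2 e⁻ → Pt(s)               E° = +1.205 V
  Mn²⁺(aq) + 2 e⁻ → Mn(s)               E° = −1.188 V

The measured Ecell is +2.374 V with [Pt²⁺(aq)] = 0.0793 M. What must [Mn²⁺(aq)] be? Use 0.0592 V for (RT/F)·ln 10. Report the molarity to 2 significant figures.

With Pt²⁺/Pt at the cathode and Mn²⁺/Mn at the anode, E°cell = +1.205 − (−1.188) = +2.393 V (n = 2).
Since E = E° − (0.0592/n)·log Q, log Q = n(E° − E)/0.0592 = 0.642.
Balancing electrons gives Pt²⁺(aq) + Mn(s) → Pt(s) + Mn²⁺(aq); thus Q = [Mn²⁺(aq)] / [Pt²⁺(aq)].
Substituting the known concentrations and solving, log [Mn²⁺(aq)] = −0.459 and [Mn²⁺(aq)] = 0.35 M.

0.35 M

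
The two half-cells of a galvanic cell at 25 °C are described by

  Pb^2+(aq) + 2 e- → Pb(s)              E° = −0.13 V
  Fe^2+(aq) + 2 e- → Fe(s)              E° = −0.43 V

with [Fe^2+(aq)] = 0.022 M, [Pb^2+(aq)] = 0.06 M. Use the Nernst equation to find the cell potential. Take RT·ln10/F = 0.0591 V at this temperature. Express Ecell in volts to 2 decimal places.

The Pb²⁺/Pb couple has the more positive E°, so it is the cathode; Fe²⁺/Fe is the anode.
The standard potential is −0.13 − (−0.43) = +0.30 V and the balanced reaction transfers n = 2 electrons.
Balancing gives Pb^2+(aq) + Fe(s) → Pb(s) + Fe^2+(aq); hence Q = [Fe^2+(aq)] / [Pb^2+(aq)] = 0.367 (log Q = −0.436).
By the Nernst equation, E = +0.30 − (0.0591/2)·(−0.436) = +0.31 V.

+0.31 V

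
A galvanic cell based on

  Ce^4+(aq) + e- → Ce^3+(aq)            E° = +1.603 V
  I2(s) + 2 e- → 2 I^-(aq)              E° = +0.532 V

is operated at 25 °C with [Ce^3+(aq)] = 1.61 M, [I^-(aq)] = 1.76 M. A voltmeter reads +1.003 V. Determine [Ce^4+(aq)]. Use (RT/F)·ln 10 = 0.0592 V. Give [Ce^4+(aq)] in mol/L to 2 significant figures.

0.065 M

The Ce⁴⁺/Ce³⁺ couple has the larger reduction potential, so it is the cathode: E°cell = +1.603 − (+0.532) = +1.071 V and n = 2.
From the Nernst equation, log Q = n(E° − E)/0.0592 = 2·(+1.071 − (+1.003))/0.0592 = 2.297.
For 2 Ce^4+(aq) + 2 I^-(aq) → 2 Ce^3+(aq) + I2(s), the reaction quotient is Q = [Ce^3+(aq)]^2 / ([Ce^4+(aq)]^2·[I^-(aq)]^2).
Solving for the unknown gives log [Ce^4+(aq)] = −1.187, so [Ce^4+(aq)] ≈ 0.065 M.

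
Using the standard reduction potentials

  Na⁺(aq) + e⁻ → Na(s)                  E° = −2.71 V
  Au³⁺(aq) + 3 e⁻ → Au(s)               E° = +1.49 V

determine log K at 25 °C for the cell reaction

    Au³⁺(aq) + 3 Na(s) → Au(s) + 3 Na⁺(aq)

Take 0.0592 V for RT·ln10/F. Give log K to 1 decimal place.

log K = 212.8

The Au³⁺/Au couple is reduced (cathode); E°cell = +1.49 − (−2.71) = +4.20 V with n = 3.
At equilibrium E = 0, so log K = nE°cell / 0.0592 = (3)(+4.20) / 0.0592 = 212.8.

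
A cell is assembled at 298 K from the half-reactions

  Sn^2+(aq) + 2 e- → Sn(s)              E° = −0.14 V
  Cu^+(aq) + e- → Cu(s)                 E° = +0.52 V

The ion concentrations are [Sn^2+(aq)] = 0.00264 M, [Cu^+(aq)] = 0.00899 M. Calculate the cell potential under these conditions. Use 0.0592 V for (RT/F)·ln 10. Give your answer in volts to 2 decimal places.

The Cu⁺/Cu couple has the more positive E°, so it is the cathode; Sn²⁺/Sn is the anode.
The standard potential is +0.52 − (−0.14) = +0.66 V and the balanced reaction transfers n = 2 electrons.
Balancing gives 2 Cu^+(aq) + Sn(s) → 2 Cu(s) + Sn^2+(aq); hence Q = [Sn^2+(aq)] / [Cu^+(aq)]^2 = 32.7 (log Q = 1.514).
By the Nernst equation, E = +0.66 − (0.0592/2)·(1.514) = +0.62 V.

+0.62 V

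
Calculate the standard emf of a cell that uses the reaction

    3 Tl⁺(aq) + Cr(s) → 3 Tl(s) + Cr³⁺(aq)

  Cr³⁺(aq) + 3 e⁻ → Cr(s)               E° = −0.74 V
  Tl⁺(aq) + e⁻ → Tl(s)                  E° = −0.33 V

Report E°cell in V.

Tl⁺(aq) gains electrons, so the Tl⁺/Tl couple is the cathode; the Cr³⁺/Cr couple is the anode.
E°cell = E°(cathode) − E°(anode) = −0.33 − (−0.74) = +0.41 V.

+0.41 V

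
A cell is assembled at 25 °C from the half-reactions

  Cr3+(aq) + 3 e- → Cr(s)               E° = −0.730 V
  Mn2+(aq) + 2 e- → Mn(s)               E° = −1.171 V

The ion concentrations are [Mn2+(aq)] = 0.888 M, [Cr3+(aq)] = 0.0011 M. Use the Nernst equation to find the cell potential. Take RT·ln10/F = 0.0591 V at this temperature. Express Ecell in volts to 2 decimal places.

+0.38 V

The Cr³⁺/Cr couple has the more positive E°, so it is the cathode; Mn²⁺/Mn is the anode.
E°cell = E°cat − E°an = −0.730 − (−1.171) = +0.441 V; n = 6.
The balanced reaction is 2 Cr3+(aq) + 3 Mn(s) → 2 Cr(s) + 3 Mn2+(aq), so Q = [Mn2+(aq)]^3 / [Cr3+(aq)]^2 = 5.79×10^5 and log Q = 5.762.
Applying E = E° − (RT ln10/nF)·log Q gives +0.441 − (0.0591/6)(5.762) = +0.38 V.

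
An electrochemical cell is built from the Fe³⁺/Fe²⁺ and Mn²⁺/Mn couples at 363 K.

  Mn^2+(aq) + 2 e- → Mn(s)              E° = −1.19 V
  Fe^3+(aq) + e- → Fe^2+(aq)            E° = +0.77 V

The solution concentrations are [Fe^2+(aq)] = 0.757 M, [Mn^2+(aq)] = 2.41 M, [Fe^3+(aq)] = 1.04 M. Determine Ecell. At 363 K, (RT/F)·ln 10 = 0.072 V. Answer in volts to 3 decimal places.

The Fe³⁺/Fe²⁺ couple has the more positive E°, so it is the cathode; Mn²⁺/Mn is the anode.
The standard potential is +0.77 − (−1.19) = +1.96 V and the balanced reaction transfers n = 2 electrons.
Balancing gives 2 Fe^3+(aq) + Mn(s) → 2 Fe^2+(aq) + Mn^2+(aq); hence Q = ([Fe^2+(aq)]^2·[Mn^2+(aq)]) / [Fe^3+(aq)]^2 = 1.28 (log Q = 0.106).
By the Nernst equation, E = +1.96 − (0.072/2)·(0.106) = +1.956 V.

+1.956 V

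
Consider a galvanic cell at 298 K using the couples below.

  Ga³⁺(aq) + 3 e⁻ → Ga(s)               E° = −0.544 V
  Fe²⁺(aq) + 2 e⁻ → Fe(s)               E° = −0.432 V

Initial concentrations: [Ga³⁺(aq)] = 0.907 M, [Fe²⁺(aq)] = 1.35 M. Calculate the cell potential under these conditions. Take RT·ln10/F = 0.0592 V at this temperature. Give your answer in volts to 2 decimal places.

+0.12 V

The Fe²⁺/Fe couple has the more positive E°, so it is the cathode; Ga³⁺/Ga is the anode.
The standard potential is −0.432 − (−0.544) = +0.112 V and the balanced reaction transfers n = 6 electrons.
The balanced reaction is 3 Fe²⁺(aq) + 2 Ga(s) → 3 Fe(s) + 2 Ga³⁺(aq), so Q = [Ga³⁺(aq)]^2 / [Fe²⁺(aq)]^3 = 0.334 and log Q = −0.476.
By the Nernst equation, E = +0.112 − (0.0592/6)·(−0.476) = +0.12 V.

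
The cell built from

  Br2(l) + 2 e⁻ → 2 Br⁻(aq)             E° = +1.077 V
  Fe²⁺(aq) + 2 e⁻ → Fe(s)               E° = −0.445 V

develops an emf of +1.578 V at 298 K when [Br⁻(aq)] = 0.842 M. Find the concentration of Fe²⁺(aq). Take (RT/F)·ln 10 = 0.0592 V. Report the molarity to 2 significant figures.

0.018 M

Br₂/Br⁻ is the cathode (higher E°); E°cell = +1.077 − (−0.445) = +1.522 V with n = 2.
Rearranging E = E° − (0.0592/n)·log Q gives log Q = 2(+1.522 − (+1.578))/0.0592 = −1.892.
For Br2(l) + Fe(s) → 2 Br⁻(aq) + Fe²⁺(aq), the reaction quotient is Q = [Br⁻(aq)]^2·[Fe²⁺(aq)].
Solving for the unknown gives log [Fe²⁺(aq)] = −1.743, so [Fe²⁺(aq)] ≈ 0.018 M.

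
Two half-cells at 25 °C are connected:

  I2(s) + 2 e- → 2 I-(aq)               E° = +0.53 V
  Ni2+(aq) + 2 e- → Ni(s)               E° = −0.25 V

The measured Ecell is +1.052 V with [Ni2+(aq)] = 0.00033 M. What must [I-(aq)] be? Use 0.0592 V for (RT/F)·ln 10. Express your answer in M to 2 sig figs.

With I₂/I⁻ at the cathode and Ni²⁺/Ni at the anode, E°cell = +0.53 − (−0.25) = +0.78 V (n = 2).
Since E = E° − (0.0592/n)·log Q, log Q = n(E° − E)/0.0592 = −9.189.
For I2(s) + Ni(s) → 2 I-(aq) + Ni2+(aq), the reaction quotient is Q = [I-(aq)]^2·[Ni2+(aq)].
Solving for the unknown gives log [I-(aq)] = −2.854, so [I-(aq)] ≈ 0.0014 M.

0.0014 M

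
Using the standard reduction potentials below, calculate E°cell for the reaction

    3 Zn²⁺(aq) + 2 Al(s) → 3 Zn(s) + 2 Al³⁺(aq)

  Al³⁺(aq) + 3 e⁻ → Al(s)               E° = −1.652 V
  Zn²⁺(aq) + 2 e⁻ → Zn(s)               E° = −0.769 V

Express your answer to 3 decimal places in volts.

+0.883 V

Zn²⁺(aq) gains electrons, so the Zn²⁺/Zn couple is the cathode; the Al³⁺/Al couple is the anode.
E°cell = E°(cathode) − E°(anode) = −0.769 − (−1.652) = +0.883 V.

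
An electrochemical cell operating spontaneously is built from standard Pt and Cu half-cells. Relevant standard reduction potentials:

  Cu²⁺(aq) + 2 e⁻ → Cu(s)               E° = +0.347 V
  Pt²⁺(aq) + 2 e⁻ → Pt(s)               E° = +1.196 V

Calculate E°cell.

The Pt²⁺/Pt couple has the higher E°, so Pt ion is reduced (cathode) and Cu is oxidized (anode).
E°cell = E°(cathode) − E°(anode) = +1.196 − (+0.347) = +0.849 V.

+0.849 V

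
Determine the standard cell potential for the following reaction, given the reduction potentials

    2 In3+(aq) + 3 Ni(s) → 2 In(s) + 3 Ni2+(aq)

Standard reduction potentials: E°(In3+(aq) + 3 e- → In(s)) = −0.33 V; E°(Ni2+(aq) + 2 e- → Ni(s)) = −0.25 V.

In the reaction as written, In3+(aq) is reduced (cathode) and Ni2+(aq) is produced by oxidation at the anode.
E°cell = E°(cathode) − E°(anode) = −0.33 − (−0.25) = −0.08 V.
The negative E°cell means the reaction is non-spontaneous in the direction written.

−0.08 V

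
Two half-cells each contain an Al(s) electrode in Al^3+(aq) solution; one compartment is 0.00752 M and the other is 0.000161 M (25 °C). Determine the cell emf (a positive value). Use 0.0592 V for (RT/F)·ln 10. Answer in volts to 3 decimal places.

0.033 V

For a concentration cell E°cell = 0, since both electrodes use the same couple.
The compartment with the higher Al^3+(aq) concentration (0.00752 M) acts as the cathode; ions are reduced there and produced at the dilute (0.000161 M) anode.
With n = 3, Ecell = −(0.0592/3)·log([dilute]/[conc]) = −(0.0592/3)·log(0.000161/0.00752) = +0.033 V.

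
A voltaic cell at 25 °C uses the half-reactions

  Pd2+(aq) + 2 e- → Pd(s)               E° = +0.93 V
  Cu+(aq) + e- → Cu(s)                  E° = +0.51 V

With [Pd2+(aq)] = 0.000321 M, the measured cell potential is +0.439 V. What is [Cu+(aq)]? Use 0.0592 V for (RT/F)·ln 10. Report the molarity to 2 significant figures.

Pd²⁺/Pd is the cathode (higher E°); E°cell = +0.93 − (+0.51) = +0.42 V with n = 2.
Since E = E° − (0.0592/n)·log Q, log Q = n(E° − E)/0.0592 = −0.642.
Balancing electrons gives Pd2+(aq) + 2 Cu(s) → Pd(s) + 2 Cu+(aq); thus Q = [Cu+(aq)]^2 / [Pd2+(aq)].
Substituting the known concentrations and solving, log [Cu+(aq)] = −2.068 and [Cu+(aq)] = 0.0086 M.

0.0086 M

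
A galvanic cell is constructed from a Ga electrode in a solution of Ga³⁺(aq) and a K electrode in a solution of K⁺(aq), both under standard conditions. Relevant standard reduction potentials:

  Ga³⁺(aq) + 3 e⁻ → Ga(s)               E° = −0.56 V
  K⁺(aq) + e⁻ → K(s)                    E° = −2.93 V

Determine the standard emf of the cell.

Of the two couples in this cell, the one with the more positive reduction potential is reduced at the cathode: here that is Ga³⁺/Ga (−0.56 V); K⁺/K (−2.93 V) is the anode.
E°cell = E°(cathode) − E°(anode) = −0.56 − (−2.93) = +2.37 V.

+2.37 V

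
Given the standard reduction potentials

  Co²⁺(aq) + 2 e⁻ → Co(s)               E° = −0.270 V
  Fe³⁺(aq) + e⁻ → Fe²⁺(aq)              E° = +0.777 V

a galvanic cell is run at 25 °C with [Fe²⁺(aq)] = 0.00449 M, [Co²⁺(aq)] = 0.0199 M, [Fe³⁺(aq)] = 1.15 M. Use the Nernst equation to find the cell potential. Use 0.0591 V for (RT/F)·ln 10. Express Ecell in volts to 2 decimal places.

Fe³⁺/Fe²⁺ is reduced (cathode, E° = +0.777 V) and Co²⁺/Co is oxidized (anode).
E°cell = E°cat − E°an = +0.777 − (−0.270) = +1.047 V; n = 2.
Balancing gives 2 Fe³⁺(aq) + Co(s) → 2 Fe²⁺(aq) + Co²⁺(aq); hence Q = ([Fe²⁺(aq)]^2·[Co²⁺(aq)]) / [Fe³⁺(aq)]^2 = 3.03×10^−7 (log Q = −6.518).
E = E° − (0.0591/n)·log Q = +1.047 − (0.0591/2)(−6.518) = +1.24 V.

+1.24 V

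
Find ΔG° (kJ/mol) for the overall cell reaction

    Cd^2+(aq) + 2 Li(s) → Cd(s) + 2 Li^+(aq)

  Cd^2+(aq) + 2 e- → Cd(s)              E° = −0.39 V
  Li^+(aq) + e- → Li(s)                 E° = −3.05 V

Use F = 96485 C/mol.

−513 kJ/mol

In the reaction as written Cd^2+(aq) is reduced, so the Cd²⁺/Cd couple is the cathode and Li⁺/Li is the anode.
E°cell = −0.39 − (−3.05) = +2.66 V; balancing electrons gives n = 2.
ΔG° = −nFE°cell = −(2)(96485)(+2.66) J/mol = −513 kJ/mol.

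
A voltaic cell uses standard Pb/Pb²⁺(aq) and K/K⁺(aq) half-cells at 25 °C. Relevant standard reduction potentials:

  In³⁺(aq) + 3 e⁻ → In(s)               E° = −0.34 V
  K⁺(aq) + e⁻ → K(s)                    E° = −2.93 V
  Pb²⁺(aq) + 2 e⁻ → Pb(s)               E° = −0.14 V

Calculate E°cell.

Of the two couples in this cell, the one with the more positive reduction potential is reduced at the cathode: here that is Pb²⁺/Pb (−0.14 V); K⁺/K (−2.93 V) is the anode.
E°cell = E°(cathode) − E°(anode) = −0.14 − (−2.93) = +2.79 V.

+2.79 V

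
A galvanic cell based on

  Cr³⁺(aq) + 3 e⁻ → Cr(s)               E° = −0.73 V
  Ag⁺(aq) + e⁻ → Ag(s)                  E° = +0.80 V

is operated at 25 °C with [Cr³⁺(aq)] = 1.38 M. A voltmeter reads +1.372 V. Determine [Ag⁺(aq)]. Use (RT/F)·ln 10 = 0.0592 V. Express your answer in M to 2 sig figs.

0.0024 M

Ag⁺/Ag is the cathode (higher E°); E°cell = +0.80 − (−0.73) = +1.53 V with n = 3.
Since E = E° − (0.0592/n)·log Q, log Q = n(E° − E)/0.0592 = 8.007.
For 3 Ag⁺(aq) + Cr(s) → 3 Ag(s) + Cr³⁺(aq), the reaction quotient is Q = [Cr³⁺(aq)] / [Ag⁺(aq)]^3.
Solving for the unknown gives log [Ag⁺(aq)] = −2.622, so [Ag⁺(aq)] ≈ 0.0024 M.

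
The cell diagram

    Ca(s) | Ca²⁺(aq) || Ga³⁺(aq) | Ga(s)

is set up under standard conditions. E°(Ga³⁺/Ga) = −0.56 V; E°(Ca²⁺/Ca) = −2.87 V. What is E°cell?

+2.31 V

By convention the left-hand electrode in cell notation is the anode (oxidation) and the right-hand electrode is the cathode (reduction).
E°cell = E°(right) − E°(left) = −0.56 − (−2.87) = +2.31 V.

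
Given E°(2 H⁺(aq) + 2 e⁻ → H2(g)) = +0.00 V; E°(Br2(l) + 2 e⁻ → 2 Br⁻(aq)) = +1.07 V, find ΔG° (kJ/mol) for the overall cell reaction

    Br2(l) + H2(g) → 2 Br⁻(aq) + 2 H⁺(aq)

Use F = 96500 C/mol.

−207 kJ/mol

In the reaction as written Br2(l) is reduced, so the Br₂/Br⁻ couple is the cathode and 2H⁺/H₂ is the anode.
E°cell = +1.07 − (+0.00) = +1.07 V; balancing electrons gives n = 2.
ΔG° = −nFE°cell = −(2)(96500)(+1.07) J/mol = −207 kJ/mol.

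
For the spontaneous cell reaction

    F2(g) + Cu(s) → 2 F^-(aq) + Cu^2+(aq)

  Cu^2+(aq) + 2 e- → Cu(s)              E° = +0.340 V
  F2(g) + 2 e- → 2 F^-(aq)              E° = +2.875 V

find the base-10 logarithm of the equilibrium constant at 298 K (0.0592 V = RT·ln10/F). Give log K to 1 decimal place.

The F₂/F⁻ couple is reduced (cathode); E°cell = +2.875 − (+0.340) = +2.535 V with n = 2.
At equilibrium E = 0, so log K = nE°cell / 0.0592 = (2)(+2.535) / 0.0592 = 85.6.

log K = 85.6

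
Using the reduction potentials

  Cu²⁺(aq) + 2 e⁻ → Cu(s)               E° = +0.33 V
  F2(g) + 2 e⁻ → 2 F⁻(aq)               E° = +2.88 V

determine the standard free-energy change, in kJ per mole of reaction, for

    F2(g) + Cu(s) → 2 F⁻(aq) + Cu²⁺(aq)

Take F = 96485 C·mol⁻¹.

In the reaction as written F2(g) is reduced, so the F₂/F⁻ couple is the cathode and Cu²⁺/Cu is the anode.
E°cell = +2.88 − (+0.33) = +2.55 V; balancing electrons gives n = 2.
ΔG° = −nFE°cell = −(2)(96485)(+2.55) J/mol = −492 kJ/mol.

−492 kJ/mol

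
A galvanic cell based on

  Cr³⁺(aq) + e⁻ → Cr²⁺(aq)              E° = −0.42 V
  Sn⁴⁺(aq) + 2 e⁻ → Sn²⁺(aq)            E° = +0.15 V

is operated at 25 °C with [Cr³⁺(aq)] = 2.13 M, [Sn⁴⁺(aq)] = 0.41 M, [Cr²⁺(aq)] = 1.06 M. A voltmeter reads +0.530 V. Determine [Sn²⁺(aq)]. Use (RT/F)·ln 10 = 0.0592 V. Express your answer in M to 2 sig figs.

With Sn⁴⁺/Sn²⁺ at the cathode and Cr³⁺/Cr²⁺ at the anode, E°cell = +0.15 − (−0.42) = +0.57 V (n = 2).
From the Nernst equation, log Q = n(E° − E)/0.0592 = 2·(+0.57 − (+0.530))/0.0592 = 1.351.
Balancing electrons gives Sn⁴⁺(aq) + 2 Cr²⁺(aq) → Sn²⁺(aq) + 2 Cr³⁺(aq); thus Q = ([Sn²⁺(aq)]·[Cr³⁺(aq)]^2) / ([Sn⁴⁺(aq)]·[Cr²⁺(aq)]^2).
Substituting the known concentrations and solving, log [Sn²⁺(aq)] = 0.358 and [Sn²⁺(aq)] = 2.3 M.

2.3 M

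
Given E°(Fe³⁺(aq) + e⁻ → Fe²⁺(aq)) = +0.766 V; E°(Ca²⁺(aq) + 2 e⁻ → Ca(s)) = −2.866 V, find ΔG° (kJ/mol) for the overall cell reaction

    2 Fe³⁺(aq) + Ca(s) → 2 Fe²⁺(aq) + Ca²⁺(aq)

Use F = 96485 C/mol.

In the reaction as written Fe³⁺(aq) is reduced, so the Fe³⁺/Fe²⁺ couple is the cathode and Ca²⁺/Ca is the anode.
E°cell = +0.766 − (−2.866) = +3.632 V; balancing electrons gives n = 2.
ΔG° = −nFE°cell = −(2)(96485)(+3.632) J/mol = −701 kJ/mol.

−701 kJ/mol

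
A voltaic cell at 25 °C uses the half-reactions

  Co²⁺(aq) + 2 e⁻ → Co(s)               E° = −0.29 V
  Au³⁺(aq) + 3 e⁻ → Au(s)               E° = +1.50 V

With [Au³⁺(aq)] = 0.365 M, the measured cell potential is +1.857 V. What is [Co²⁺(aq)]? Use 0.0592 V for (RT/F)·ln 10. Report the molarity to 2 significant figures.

The Au³⁺/Au couple has the larger reduction potential, so it is the cathode: E°cell = +1.50 − (−0.29) = +1.79 V and n = 6.
From the Nernst equation, log Q = n(E° − E)/0.0592 = 6·(+1.79 − (+1.857))/0.0592 = −6.791.
Balancing electrons gives 2 Au³⁺(aq) + 3 Co(s) → 2 Au(s) + 3 Co²⁺(aq); thus Q = [Co²⁺(aq)]^3 / [Au³⁺(aq)]^2.
Isolating [Co²⁺(aq)] in Q = 10^{−6.791} yields log [Co²⁺(aq)] = −2.555, i.e. 0.0028 M.

0.0028 M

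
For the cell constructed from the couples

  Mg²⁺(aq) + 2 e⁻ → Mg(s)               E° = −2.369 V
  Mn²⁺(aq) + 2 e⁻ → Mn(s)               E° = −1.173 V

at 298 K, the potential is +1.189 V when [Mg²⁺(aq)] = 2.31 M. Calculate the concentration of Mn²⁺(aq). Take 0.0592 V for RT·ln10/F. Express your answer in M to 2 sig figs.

With Mn²⁺/Mn at the cathode and Mg²⁺/Mg at the anode, E°cell = −1.173 − (−2.369) = +1.196 V (n = 2).
Rearranging E = E° − (0.0592/n)·log Q gives log Q = 2(+1.196 − (+1.189))/0.0592 = 0.236.
The balanced reaction is Mn²⁺(aq) + Mg(s) → Mn(s) + Mg²⁺(aq), so Q = [Mg²⁺(aq)] / [Mn²⁺(aq)].
Substituting the known concentrations and solving, log [Mn²⁺(aq)] = 0.128 and [Mn²⁺(aq)] = 1.3 M.

1.3 M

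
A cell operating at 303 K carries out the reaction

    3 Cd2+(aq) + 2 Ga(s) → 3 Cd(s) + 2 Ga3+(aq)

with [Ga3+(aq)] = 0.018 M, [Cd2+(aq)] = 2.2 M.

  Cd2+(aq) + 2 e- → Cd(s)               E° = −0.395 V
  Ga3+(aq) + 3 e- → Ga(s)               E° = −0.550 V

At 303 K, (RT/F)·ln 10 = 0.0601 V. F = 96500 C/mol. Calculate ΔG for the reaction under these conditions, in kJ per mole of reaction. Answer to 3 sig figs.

With Cd²⁺/Cd reduced at the cathode, E°cell = −0.395 − (−0.550) = +0.155 V and n = 6.
Here Q = [Ga3+(aq)]^2 / [Cd2+(aq)]^3 = 3.04×10^−5 (log Q = −4.517), giving E = +0.155 − (0.0601/6)·(−4.517) = +0.2002 V.
ΔG = −nFE = −(6)(96500)(+0.2002) J/mol = −116 kJ/mol.

−116 kJ/mol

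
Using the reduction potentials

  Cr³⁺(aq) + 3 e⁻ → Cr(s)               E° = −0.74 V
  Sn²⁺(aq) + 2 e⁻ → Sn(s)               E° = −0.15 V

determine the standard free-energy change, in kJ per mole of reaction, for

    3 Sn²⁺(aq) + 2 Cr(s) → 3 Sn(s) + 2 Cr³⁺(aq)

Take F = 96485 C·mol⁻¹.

−342 kJ/mol

In the reaction as written Sn²⁺(aq) is reduced, so the Sn²⁺/Sn couple is the cathode and Cr³⁺/Cr is the anode.
E°cell = −0.15 − (−0.74) = +0.59 V; balancing electrons gives n = 6.
ΔG° = −nFE°cell = −(6)(96485)(+0.59) J/mol = −342 kJ/mol.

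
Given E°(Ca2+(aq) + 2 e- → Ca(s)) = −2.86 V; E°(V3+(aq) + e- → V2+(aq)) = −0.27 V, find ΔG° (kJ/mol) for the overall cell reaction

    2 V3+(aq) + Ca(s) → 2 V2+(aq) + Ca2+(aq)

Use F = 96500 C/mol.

In the reaction as written V3+(aq) is reduced, so the V³⁺/V²⁺ couple is the cathode and Ca²⁺/Ca is the anode.
E°cell = −0.27 − (−2.86) = +2.59 V; balancing electrons gives n = 2.
ΔG° = −nFE°cell = −(2)(96500)(+2.59) J/mol = −500 kJ/mol.

−500 kJ/mol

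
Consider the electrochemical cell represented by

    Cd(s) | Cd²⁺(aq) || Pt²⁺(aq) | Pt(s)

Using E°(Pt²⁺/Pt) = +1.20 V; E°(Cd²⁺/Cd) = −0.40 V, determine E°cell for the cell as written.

By convention the left-hand electrode in cell notation is the anode (oxidation) and the right-hand electrode is the cathode (reduction).
E°cell = E°(right) − E°(left) = +1.20 − (−0.40) = +1.60 V.

+1.60 V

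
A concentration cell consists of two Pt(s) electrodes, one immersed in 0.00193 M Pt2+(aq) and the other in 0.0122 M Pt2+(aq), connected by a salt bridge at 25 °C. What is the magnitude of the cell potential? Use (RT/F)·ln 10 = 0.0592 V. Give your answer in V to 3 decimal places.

For a concentration cell E°cell = 0, since both electrodes use the same couple.
The compartment with the higher Pt2+(aq) concentration (0.0122 M) acts as the cathode; ions are reduced there and produced at the dilute (0.00193 M) anode.
With n = 2, Ecell = −(0.0592/2)·log([dilute]/[conc]) = −(0.0592/2)·log(0.00193/0.0122) = +0.024 V.

0.024 V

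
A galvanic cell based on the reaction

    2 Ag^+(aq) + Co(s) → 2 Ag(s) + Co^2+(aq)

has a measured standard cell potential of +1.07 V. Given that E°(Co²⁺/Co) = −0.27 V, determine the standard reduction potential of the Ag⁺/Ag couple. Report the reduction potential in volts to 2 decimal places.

+0.80 V

In the reaction as written the Ag⁺/Ag couple is reduced (cathode) and Co²⁺/Co is oxidized (anode), so E°cell = E°(Ag⁺/Ag) − E°(Co²⁺/Co).
E°(Ag⁺/Ag) = E°cell + E°(anode) = +1.07 + (−0.27) = +0.80 V.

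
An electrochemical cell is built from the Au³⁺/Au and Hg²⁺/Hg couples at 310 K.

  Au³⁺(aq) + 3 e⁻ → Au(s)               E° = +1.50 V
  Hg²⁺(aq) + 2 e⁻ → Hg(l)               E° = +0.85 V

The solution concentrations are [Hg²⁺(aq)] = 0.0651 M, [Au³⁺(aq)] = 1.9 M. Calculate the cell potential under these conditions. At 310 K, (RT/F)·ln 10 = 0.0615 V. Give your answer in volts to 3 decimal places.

+0.692 V

Since E°(Au³⁺/Au) > E°(Hg²⁺/Hg), Au³⁺/Au serves as the cathode.
E°cell = E°cat − E°an = +1.50 − (+0.85) = +0.65 V; n = 6.
For the overall reaction 2 Au³⁺(aq) + 3 Hg(l) → 2 Au(s) + 3 Hg²⁺(aq), Q = [Hg²⁺(aq)]^3 / [Au³⁺(aq)]^2 = 7.64×10^−5, giving log Q = −4.117.
By the Nernst equation, E = +0.65 − (0.0615/6)·(−4.117) = +0.692 V.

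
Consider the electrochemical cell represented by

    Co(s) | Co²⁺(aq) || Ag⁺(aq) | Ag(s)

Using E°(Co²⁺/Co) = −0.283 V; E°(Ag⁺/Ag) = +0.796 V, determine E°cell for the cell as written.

By convention the left-hand electrode in cell notation is the anode (oxidation) and the right-hand electrode is the cathode (reduction).
E°cell = E°(right) − E°(left) = +0.796 − (−0.283) = +1.079 V.

+1.079 V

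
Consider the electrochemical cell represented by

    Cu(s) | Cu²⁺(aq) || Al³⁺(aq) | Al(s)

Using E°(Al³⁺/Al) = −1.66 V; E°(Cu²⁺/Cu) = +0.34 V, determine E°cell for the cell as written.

−2.00 V

By convention the left-hand electrode in cell notation is the anode (oxidation) and the right-hand electrode is the cathode (reduction).
E°cell = E°(right) − E°(left) = −1.66 − (+0.34) = −2.00 V.
The negative sign shows that, as written, the cell would require an external voltage to drive the reaction.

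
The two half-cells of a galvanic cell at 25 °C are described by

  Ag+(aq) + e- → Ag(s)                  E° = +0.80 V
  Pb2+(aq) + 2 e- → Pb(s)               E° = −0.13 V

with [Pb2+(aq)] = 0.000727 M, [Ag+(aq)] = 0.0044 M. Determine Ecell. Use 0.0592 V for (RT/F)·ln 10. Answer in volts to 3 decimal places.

The Ag⁺/Ag couple has the more positive E°, so it is the cathode; Pb²⁺/Pb is the anode.
The standard potential is +0.80 − (−0.13) = +0.93 V and the balanced reaction transfers n = 2 electrons.
For the overall reaction 2 Ag+(aq) + Pb(s) → 2 Ag(s) + Pb2+(aq), Q = [Pb2+(aq)] / [Ag+(aq)]^2 = 37.6, giving log Q = 1.575.
By the Nernst equation, E = +0.93 − (0.0592/2)·(1.575) = +0.883 V.

+0.883 V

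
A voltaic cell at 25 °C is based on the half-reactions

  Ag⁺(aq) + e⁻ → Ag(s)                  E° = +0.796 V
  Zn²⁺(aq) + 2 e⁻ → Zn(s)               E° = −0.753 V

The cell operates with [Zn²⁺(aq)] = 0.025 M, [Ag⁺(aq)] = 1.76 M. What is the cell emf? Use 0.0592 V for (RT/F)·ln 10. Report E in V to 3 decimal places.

The Ag⁺/Ag couple has the more positive E°, so it is the cathode; Zn²⁺/Zn is the anode.
The standard potential is +0.796 − (−0.753) = +1.549 V and the balanced reaction transfers n = 2 electrons.
Balancing gives 2 Ag⁺(aq) + Zn(s) → 2 Ag(s) + Zn²⁺(aq); hence Q = [Zn²⁺(aq)] / [Ag⁺(aq)]^2 = 0.00807 (log Q = −2.093).
E = E° − (0.0592/n)·log Q = +1.549 − (0.0592/2)(−2.093) = +1.611 V.

+1.611 V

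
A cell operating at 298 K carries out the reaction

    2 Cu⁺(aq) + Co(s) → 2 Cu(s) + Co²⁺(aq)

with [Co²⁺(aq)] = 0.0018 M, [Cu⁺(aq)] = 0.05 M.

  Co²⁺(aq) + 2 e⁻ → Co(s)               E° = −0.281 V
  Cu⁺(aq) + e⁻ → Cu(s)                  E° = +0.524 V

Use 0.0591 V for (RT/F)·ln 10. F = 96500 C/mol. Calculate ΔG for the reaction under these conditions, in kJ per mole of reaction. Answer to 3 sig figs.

−156 kJ/mol

E°cell = +0.524 − (−0.281) = +0.805 V; the balanced reaction transfers n = 2 electrons.
The reaction quotient is [Co²⁺(aq)] / [Cu⁺(aq)]^2 = 0.72; by Nernst, E = +0.805 − (0.0591/2)(−0.143) = +0.8092 V.
Then ΔG = −nFE = −2 × 96500 × +0.8092 J/mol = −156 kJ/mol.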